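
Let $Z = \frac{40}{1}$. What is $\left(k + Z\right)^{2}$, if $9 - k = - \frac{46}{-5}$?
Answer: $\frac{39601}{25} \approx 1584.0$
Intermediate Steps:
$Z = 40$ ($Z = 40 \cdot 1 = 40$)
$k = - \frac{1}{5}$ ($k = 9 - - \frac{46}{-5} = 9 - \left(-46\right) \left(- \frac{1}{5}\right) = 9 - \frac{46}{5} = - \frac{1}{5} \approx -0.2$)
$\left(k + Z\right)^{2} = \left(- \frac{1}{5} + 40\right)^{2} = \left(\frac{199}{5}\right)^{2} = \frac{39601}{25}$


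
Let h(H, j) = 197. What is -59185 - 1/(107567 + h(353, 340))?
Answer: -6378012341/107764 ≈ -59185.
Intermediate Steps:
-59185 - 1/(107567 + h(353, 340)) = -59185 - 1/(107567 + 197) = -59185 - 1/107764 = -6378012341/107764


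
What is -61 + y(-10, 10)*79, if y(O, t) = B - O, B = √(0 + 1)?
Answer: 808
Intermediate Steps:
B = 1 (B = √1 = 1)
y(O, t) = 1 - O
-61 + y(-10, 10)*79 = -61 + (1 - 1*(-10))*79 = -61 + (1 + 10)*79 = -61 + 11*79 = -61 + 869 = 808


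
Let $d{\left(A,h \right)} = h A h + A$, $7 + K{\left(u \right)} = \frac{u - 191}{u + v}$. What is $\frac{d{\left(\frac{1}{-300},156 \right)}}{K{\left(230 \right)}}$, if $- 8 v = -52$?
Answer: $\frac{11511401}{969900} \approx 11.869$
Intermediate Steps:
$v = \frac{13}{2}$ ($v = \left(- \frac{1}{8}\right) \left(-52\right) = \frac{13}{2} \approx 6.5$)
$K{\left(u \right)} = -7 + \frac{-191 + u}{\frac{13}{2} + u}$ ($K{\left(u \right)} = -7 + \frac{u - 191}{u + \frac{13}{2}} = -7 + \frac{-191 + u}{\frac{13}{2} + u}$)
$d{\left(A,h \right)} = A + A h^{2}$ ($d{\left(A,h \right)} = A h h + A = A h^{2} + A = A + A h^{2}$)
$\frac{d{\left(\frac{1}{-300},156 \right)}}{K{\left(230 \right)}} = \frac{\frac{1}{-300} \left(1 + 156^{2}\right)}{\frac{1}{13 + 2 \cdot 230} \left(-473 - 2760\right)} = \frac{\left(- \frac{1}{300}\right) \left(1 + 24336\right)}{\frac{1}{13 + 460} \left(-473 - 2760\right)} = \frac{\left(- \frac{1}{300}\right) 24337}{\frac{1}{473} \left(-3233\right)} = - \frac{24337}{300 \cdot \frac{1}{473} \left(-3233\right)} = - \frac{24337}{300 \left(- \frac{3233}{473}\right)} = \left(- \frac{24337}{300}\right) \left(- \frac{473}{3233}\right) = \frac{11511401}{969900}$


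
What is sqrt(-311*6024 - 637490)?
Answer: I*sqrt(2510954) ≈ 1584.6*I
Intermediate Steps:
sqrt(-311*6024 - 637490) = sqrt(-1873464 - 637490) = sqrt(-2510954) = I*sqrt(2510954)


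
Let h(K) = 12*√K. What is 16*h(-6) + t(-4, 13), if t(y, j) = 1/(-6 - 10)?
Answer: -1/16 + 192*I*√6 ≈ -0.0625 + 470.3*I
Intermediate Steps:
t(y, j) = -1/16 (t(y, j) = 1/(-16) = -1/16)
16*h(-6) + t(-4, 13) = 16*(12*√(-6)) - 1/16 = 16*(12*(I*√6)) - 1/16 = 16*(12*I*√6) - 1/16 = 192*I*√6 - 1/16 = -1/16 + 192*I*√6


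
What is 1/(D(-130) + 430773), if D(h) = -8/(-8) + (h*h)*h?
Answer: -1/1766226 ≈ -5.6618e-7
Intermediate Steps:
D(h) = 1 + h³ (D(h) = -8*(-⅛) + h²*h = 1 + h³)
1/(D(-130) + 430773) = 1/((1 + (-130)³) + 430773) = 1/((1 - 2197000) + 430773) = 1/(-2196999 + 430773) = 1/(-1766226) = -1/1766226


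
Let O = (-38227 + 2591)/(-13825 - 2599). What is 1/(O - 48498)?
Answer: -4106/199123879 ≈ -2.0620e-5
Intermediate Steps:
O = 8909/4106 (O = -35636/(-16424) = -35636*(-1/16424) = 8909/4106 ≈ 2.1698)
1/(O - 48498) = 1/(8909/4106 - 48498) = 1/(-199123879/4106) = -4106/199123879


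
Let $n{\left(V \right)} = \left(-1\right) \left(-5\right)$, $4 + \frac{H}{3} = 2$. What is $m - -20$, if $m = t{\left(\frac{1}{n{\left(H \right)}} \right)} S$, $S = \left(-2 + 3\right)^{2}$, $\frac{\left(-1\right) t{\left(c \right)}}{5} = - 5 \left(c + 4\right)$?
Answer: $125$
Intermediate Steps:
$H = -6$ ($H = -12 + 3 \cdot 2 = -12 + 6 = -6$)
$n{\left(V \right)} = 5$
$t{\left(c \right)} = 100 + 25 c$ ($t{\left(c \right)} = - 5 \left(- 5 \left(c + 4\right)\right) = - 5 \left(- 5 \left(4 + c\right)\right) = - 5 \left(-20 - 5 c\right) = 100 + 25 c$)
$S = 1$ ($S = 1^{2} = 1$)
$m = 105$ ($m = \left(100 + \frac{25}{5}\right) 1 = \left(100 + 25 \cdot \frac{1}{5}\right) 1 = \left(100 + 5\right) 1 = 105 \cdot 1 = 105$)
$m - -20 = 105 - -20 = 105 + 20 = 125$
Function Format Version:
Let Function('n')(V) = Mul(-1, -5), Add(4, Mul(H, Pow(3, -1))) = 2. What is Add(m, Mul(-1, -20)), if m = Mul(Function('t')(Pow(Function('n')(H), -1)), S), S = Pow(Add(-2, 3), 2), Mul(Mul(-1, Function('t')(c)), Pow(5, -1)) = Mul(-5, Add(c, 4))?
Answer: 125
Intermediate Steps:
H = -6 (H = Add(-12, Mul(3, 2)) = Add(-12, 6) = -6)
Function('n')(V) = 5
Function('t')(c) = Add(100, Mul(25, c)) (Function('t')(c) = Mul(-5, Mul(-5, Add(c, 4))) = Mul(-5, Mul(-5, Add(4, c))) = Mul(-5, Add(-20, Mul(-5, c))) = Add(100, Mul(25, c)))
S = 1 (S = Pow(1, 2) = 1)
m = 105 (m = Mul(Add(100, Mul(25, Pow(5, -1))), 1) = Mul(Add(100, Mul(25, Rational(1, 5))), 1) = Mul(Add(100, 5), 1) = Mul(105, 1) = 105)
Add(m, Mul(-1, -20)) = Add(105, Mul(-1, -20)) = Add(105, 20) = 125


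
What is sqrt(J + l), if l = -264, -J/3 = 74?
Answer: 9*I*sqrt(6) ≈ 22.045*I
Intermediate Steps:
J = -222 (J = -3*74 = -222)
sqrt(J + l) = sqrt(-222 - 264) = sqrt(-486) = 9*I*sqrt(6)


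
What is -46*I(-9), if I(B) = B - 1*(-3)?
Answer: 276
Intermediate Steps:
I(B) = 3 + B (I(B) = B + 3 = 3 + B)
-46*I(-9) = -46*(3 - 9) = -46*(-6) = 276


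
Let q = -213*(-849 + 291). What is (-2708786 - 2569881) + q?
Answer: -5159813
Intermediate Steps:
q = 118854 (q = -213*(-558) = 118854)
(-2708786 - 2569881) + q = (-2708786 - 2569881) + 118854 = -5278667 + 118854 = -5159813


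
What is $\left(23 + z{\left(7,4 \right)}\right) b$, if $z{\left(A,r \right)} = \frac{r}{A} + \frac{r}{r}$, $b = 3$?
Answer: $\frac{516}{7} \approx 73.714$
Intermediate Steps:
$z{\left(A,r \right)} = 1 + \frac{r}{A}$ ($z{\left(A,r \right)} = \frac{r}{A} + 1 = 1 + \frac{r}{A}$)
$\left(23 + z{\left(7,4 \right)}\right) b = \left(23 + \frac{7 + 4}{7}\right) 3 = \left(23 + \frac{1}{7} \cdot 11\right) 3 = \left(23 + \frac{11}{7}\right) 3 = \frac{172}{7} \cdot 3 = \frac{516}{7}$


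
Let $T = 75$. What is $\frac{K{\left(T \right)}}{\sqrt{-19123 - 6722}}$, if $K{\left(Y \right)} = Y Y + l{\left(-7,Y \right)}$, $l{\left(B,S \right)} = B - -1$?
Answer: $- \frac{1873 i \sqrt{25845}}{8615} \approx - 34.952 i$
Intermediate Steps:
$l{\left(B,S \right)} = 1 + B$ ($l{\left(B,S \right)} = B + 1 = 1 + B$)
$K{\left(Y \right)} = -6 + Y^{2}$ ($K{\left(Y \right)} = Y Y + \left(1 - 7\right) = Y^{2} - 6 = -6 + Y^{2}$)
$\frac{K{\left(T \right)}}{\sqrt{-19123 - 6722}} = \frac{-6 + 75^{2}}{\sqrt{-19123 - 6722}} = \frac{-6 + 5625}{\sqrt{-25845}} = \frac{5619}{i \sqrt{25845}} = 5619 \left(- \frac{i \sqrt{25845}}{25845}\right) = - \frac{1873 i \sqrt{25845}}{8615}$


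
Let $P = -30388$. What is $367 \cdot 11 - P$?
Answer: $34425$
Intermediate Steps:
$367 \cdot 11 - P = 367 \cdot 11 - -30388 = 4037 + 30388 = 34425$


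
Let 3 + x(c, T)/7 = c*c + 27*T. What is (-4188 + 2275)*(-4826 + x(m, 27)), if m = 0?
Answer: -489728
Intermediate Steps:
x(c, T) = -21 + 7*c² + 189*T (x(c, T) = -21 + 7*(c*c + 27*T) = -21 + 7*(c² + 27*T) = -21 + (7*c² + 189*T) = -21 + 7*c² + 189*T)
(-4188 + 2275)*(-4826 + x(m, 27)) = (-4188 + 2275)*(-4826 + (-21 + 7*0² + 189*27)) = -1913*(-4826 + (-21 + 7*0 + 5103)) = -1913*(-4826 + (-21 + 0 + 5103)) = -1913*(-4826 + 5082) = -1913*256 = -489728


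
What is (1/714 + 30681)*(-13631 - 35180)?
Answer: -152752176655/102 ≈ -1.4976e+9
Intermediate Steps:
(1/714 + 30681)*(-13631 - 35180) = (1/714 + 30681)*(-48811) = (21906235/714)*(-48811) = -152752176655/102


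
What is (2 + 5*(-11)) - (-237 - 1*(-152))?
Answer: 32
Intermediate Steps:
(2 + 5*(-11)) - (-237 - 1*(-152)) = (2 - 55) - (-237 + 152) = -53 - 1*(-85) = -53 + 85 = 32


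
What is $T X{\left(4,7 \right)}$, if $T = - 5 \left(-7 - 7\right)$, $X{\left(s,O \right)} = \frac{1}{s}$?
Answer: $\frac{35}{2} \approx 17.5$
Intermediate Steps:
$T = 70$ ($T = \left(-5\right) \left(-14\right) = 70$)
$T X{\left(4,7 \right)} = \frac{70}{4} = 70 \cdot \frac{1}{4} = \frac{35}{2}$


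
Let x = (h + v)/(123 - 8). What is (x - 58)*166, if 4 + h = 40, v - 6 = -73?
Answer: -1112366/115 ≈ -9672.8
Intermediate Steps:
v = -67 (v = 6 - 73 = -67)
h = 36 (h = -4 + 40 = 36)
x = -31/115 (x = (36 - 67)/(123 - 8) = -31/115 ≈ -0.26957)
(x - 58)*166 = (-31/115 - 58)*166 = -6701/115*166 = -1112366/115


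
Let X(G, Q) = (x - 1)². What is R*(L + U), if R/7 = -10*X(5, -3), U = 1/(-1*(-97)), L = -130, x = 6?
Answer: 22065750/97 ≈ 2.2748e+5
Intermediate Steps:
X(G, Q) = 25 (X(G, Q) = (6 - 1)² = 5² = 25)
U = 1/97 ≈ 0.010309
R = -1750 (R = 7*(-10*25) = 7*(-250) = -1750)
R*(L + U) = -1750*(-130 + 1/97) = -1750*(-12609/97) = 22065750/97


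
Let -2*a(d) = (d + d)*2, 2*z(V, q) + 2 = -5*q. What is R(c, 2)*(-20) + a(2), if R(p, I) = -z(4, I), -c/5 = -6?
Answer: -124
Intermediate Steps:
c = 30 (c = -5*(-6) = 30)
z(V, q) = -1 - 5*q/2 (z(V, q) = -1 + (-5*q)/2 = -1 - 5*q/2)
R(p, I) = 1 + 5*I/2 (R(p, I) = -(-1 - 5*I/2) = 1 + 5*I/2)
a(d) = -2*d (a(d) = -(d + d)*2/2 = -2*d*2/2 = -2*d)
R(c, 2)*(-20) + a(2) = (1 + (5/2)*2)*(-20) - 2*2 = (1 + 5)*(-20) - 4 = 6*(-20) - 4 = -120 - 4 = -124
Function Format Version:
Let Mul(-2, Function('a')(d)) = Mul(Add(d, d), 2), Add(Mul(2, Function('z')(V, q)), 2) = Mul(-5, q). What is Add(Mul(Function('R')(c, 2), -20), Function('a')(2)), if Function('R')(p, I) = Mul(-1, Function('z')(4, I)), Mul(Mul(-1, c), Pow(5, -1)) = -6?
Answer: -124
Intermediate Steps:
c = 30 (c = Mul(-5, -6) = 30)
Function('z')(V, q) = Add(-1, Mul(Rational(-5, 2), q)) (Function('z')(V, q) = Add(-1, Mul(Rational(1, 2), Mul(-5, q))) = Add(-1, Mul(Rational(-5, 2), q)))
Function('R')(p, I) = Add(1, Mul(Rational(5, 2), I)) (Function('R')(p, I) = Mul(-1, Add(-1, Mul(Rational(-5, 2), I))) = Add(1, Mul(Rational(5, 2), I)))
Function('a')(d) = Mul(-2, d) (Function('a')(d) = Mul(Rational(-1, 2), Mul(Add(d, d), 2)) = Mul(Rational(-1, 2), Mul(Mul(2, d), 2)) = Mul(Rational(-1, 2), Mul(4, d)) = Mul(-2, d))
Add(Mul(Function('R')(c, 2), -20), Function('a')(2)) = Add(Mul(Add(1, Mul(Rational(5, 2), 2)), -20), Mul(-2, 2)) = Add(Mul(Add(1, 5), -20), -4) = Add(Mul(6, -20), -4) = Add(-120, -4) = -124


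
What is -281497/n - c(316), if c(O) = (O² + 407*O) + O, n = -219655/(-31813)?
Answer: -59208813581/219655 ≈ -2.6955e+5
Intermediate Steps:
n = 219655/31813 (n = -219655*(-1/31813) = 219655/31813 ≈ 6.9046)
c(O) = O² + 408*O
-281497/n - c(316) = -281497/219655/31813 - 316*(408 + 316) = -281497*31813/219655 - 316*724 = -8955264061/219655 - 1*228784 = -8955264061/219655 - 228784 = -59208813581/219655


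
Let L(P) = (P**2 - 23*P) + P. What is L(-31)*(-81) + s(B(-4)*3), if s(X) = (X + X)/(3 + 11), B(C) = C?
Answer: -931593/7 ≈ -1.3308e+5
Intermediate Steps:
s(X) = X/7 (s(X) = (2*X)/14 = (2*X)*(1/14) = X/7)
L(P) = P**2 - 22*P
L(-31)*(-81) + s(B(-4)*3) = -31*(-22 - 31)*(-81) + (-4*3)/7 = -31*(-53)*(-81) + (1/7)*(-12) = 1643*(-81) - 12/7 = -133083 - 12/7 = -931593/7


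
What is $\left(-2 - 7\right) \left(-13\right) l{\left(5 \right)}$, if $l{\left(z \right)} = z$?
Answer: $585$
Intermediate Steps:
$\left(-2 - 7\right) \left(-13\right) l{\left(5 \right)} = \left(-2 - 7\right) \left(-13\right) 5 = \left(-9\right) \left(-13\right) 5 = 117 \cdot 5 = 585$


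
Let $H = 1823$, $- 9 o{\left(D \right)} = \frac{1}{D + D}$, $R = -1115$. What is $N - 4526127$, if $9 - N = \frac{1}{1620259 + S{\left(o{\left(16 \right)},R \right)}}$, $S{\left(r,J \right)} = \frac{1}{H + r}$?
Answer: $- \frac{3850247469317861933}{850673241245} \approx -4.5261 \cdot 10^{6}$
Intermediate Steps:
$o{\left(D \right)} = - \frac{1}{18 D}$ ($o{\left(D \right)} = - \frac{1}{9 \left(D + D\right)} = - \frac{1}{9 \cdot 2 D} = - \frac{\frac{1}{2} \frac{1}{D}}{9} = - \frac{1}{18 D}$)
$S{\left(r,J \right)} = \frac{1}{1823 + r}$
$N = \frac{7656058646182}{850673241245}$ ($N = 9 - \frac{1}{1620259 + \frac{1}{1823 - \frac{1}{18 \cdot 16}}} = 9 - \frac{1}{1620259 + \frac{1}{1823 - \frac{1}{288}}} = 9 - \frac{1}{1620259 + \frac{1}{\frac{525023}{288}}} = 9 - \frac{1}{1620259 + \frac{288}{525023}} = 9 - \frac{1}{\frac{850673241245}{525023}} = 9 - \frac{525023}{850673241245} = \frac{7656058646182}{850673241245} \approx 9.0$)
$N - 4526127 = \frac{7656058646182}{850673241245} - 4526127 = - \frac{3850247469317861933}{850673241245}$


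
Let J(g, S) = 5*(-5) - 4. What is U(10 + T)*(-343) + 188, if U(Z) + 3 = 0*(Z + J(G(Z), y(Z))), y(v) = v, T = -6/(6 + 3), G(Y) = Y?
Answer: 1217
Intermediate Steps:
T = -2/3 (T = -6/9 = -6*1/9 = -2/3 ≈ -0.66667)
J(g, S) = -29 (J(g, S) = -25 - 4 = -29)
U(Z) = -3 (U(Z) = -3 + 0*(Z - 29) = -3 + 0*(-29 + Z) = -3 + 0 = -3)
U(10 + T)*(-343) + 188 = -3*(-343) + 188 = 1029 + 188 = 1217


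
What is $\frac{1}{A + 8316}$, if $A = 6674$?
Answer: $\frac{1}{14990} \approx 6.6711 \cdot 10^{-5}$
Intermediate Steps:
$\frac{1}{A + 8316} = \frac{1}{6674 + 8316} = \frac{1}{14990}$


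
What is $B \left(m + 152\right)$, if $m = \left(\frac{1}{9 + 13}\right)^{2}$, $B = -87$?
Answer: $- \frac{6400503}{484} \approx -13224.0$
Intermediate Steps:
$m = \frac{1}{484}$ ($m = \left(\frac{1}{22}\right)^{2} = \frac{1}{484} \approx 0.0020661$)
$B \left(m + 152\right) = - 87 \left(\frac{1}{484} + 152\right) = \left(-87\right) \frac{73569}{484} = - \frac{6400503}{484}$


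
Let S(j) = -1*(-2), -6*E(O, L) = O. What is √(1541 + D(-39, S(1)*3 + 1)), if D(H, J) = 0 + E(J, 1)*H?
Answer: √6346/2 ≈ 39.831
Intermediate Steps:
E(O, L) = -O/6
S(j) = 2
D(H, J) = -H*J/6 (D(H, J) = 0 + (-J/6)*H = 0 - H*J/6 = -H*J/6)
√(1541 + D(-39, S(1)*3 + 1)) = √(1541 - ⅙*(-39)*(2*3 + 1)) = √(1541 - ⅙*(-39)*(6 + 1)) = √(1541 - ⅙*(-39)*7) = √(1541 + 91/2) = √(3173/2) = √6346/2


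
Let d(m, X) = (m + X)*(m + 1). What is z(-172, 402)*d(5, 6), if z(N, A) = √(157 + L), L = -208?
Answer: 66*I*√51 ≈ 471.33*I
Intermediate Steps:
d(m, X) = (1 + m)*(X + m) (d(m, X) = (X + m)*(1 + m) = (1 + m)*(X + m))
z(N, A) = I*√51 (z(N, A) = √(157 - 208) = √(-51) = I*√51)
z(-172, 402)*d(5, 6) = (I*√51)*(6 + 5 + 5² + 6*5) = (I*√51)*(6 + 5 + 25 + 30) = (I*√51)*66 = 66*I*√51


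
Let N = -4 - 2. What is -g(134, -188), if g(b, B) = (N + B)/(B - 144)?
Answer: -97/166 ≈ -0.58434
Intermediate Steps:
N = -6
g(b, B) = (-6 + B)/(-144 + B) (g(b, B) = (-6 + B)/(B - 144) = (-6 + B)/(-144 + B))
-g(134, -188) = -(-6 - 188)/(-144 - 188) = -(-194)/(-332) = -(-1)*(-194)/332 = -1*97/166 = -97/166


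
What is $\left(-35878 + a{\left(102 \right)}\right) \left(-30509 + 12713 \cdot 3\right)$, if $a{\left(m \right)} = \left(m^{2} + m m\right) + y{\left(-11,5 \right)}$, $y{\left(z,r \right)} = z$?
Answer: $-115068030$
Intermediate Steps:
$a{\left(m \right)} = -11 + 2 m^{2}$ ($a{\left(m \right)} = \left(m^{2} + m m\right) - 11 = \left(m^{2} + m^{2}\right) - 11 = 2 m^{2} - 11 = -11 + 2 m^{2}$)
$\left(-35878 + a{\left(102 \right)}\right) \left(-30509 + 12713 \cdot 3\right) = \left(-35878 - \left(11 - 2 \cdot 102^{2}\right)\right) \left(-30509 + 12713 \cdot 3\right) = \left(-35878 + \left(-11 + 2 \cdot 10404\right)\right) \left(-30509 + 38139\right) = \left(-35878 + \left(-11 + 20808\right)\right) 7630 = \left(-35878 + 20797\right) 7630 = \left(-15081\right) 7630 = -115068030$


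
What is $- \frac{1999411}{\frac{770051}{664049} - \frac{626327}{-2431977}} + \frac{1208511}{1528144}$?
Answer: $- \frac{2467150875124772463841641}{1748699601467397200} \approx -1.4108 \cdot 10^{6}$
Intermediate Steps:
$- \frac{1999411}{\frac{770051}{664049} - \frac{626327}{-2431977}} + \frac{1208511}{1528144} = - \frac{1999411}{770051 \cdot \frac{1}{664049} - - \frac{626327}{2431977}} + 1208511 \cdot \frac{1}{1528144} = - \frac{1999411}{\frac{770051}{664049} + \frac{626327}{2431977}} + \frac{1208511}{1528144} = - \frac{1999411}{\frac{2288658138850}{1614951894873}} + \frac{1208511}{1528144} = \left(-1999411\right) \frac{1614951894873}{2288658138850} + \frac{1208511}{1528144} = - \frac{3228952583079919803}{2288658138850} + \frac{1208511}{1528144} = - \frac{2467150875124772463841641}{1748699601467397200}$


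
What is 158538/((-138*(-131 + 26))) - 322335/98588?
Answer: 260935957/34012860 ≈ 7.6717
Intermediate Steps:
158538/((-138*(-131 + 26))) - 322335/98588 = 158538/((-138*(-105))) - 322335*1/98588 = 158538/14490 - 322335/98588 = 158538*(1/14490) - 322335/98588 = 26423/2415 - 322335/98588 = 260935957/34012860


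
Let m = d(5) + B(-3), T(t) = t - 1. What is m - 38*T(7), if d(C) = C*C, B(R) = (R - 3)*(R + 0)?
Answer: -185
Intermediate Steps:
B(R) = R*(-3 + R) (B(R) = (-3 + R)*R = R*(-3 + R))
T(t) = -1 + t
d(C) = C²
m = 43 (m = 5² - 3*(-3 - 3) = 25 - 3*(-6) = 25 + 18 = 43)
m - 38*T(7) = 43 - 38*(-1 + 7) = 43 - 38*6 = 43 - 228 = -185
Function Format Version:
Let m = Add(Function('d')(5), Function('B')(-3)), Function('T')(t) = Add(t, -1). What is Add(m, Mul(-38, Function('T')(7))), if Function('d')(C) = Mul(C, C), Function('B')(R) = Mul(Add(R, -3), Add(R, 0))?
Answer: -185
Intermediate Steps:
Function('B')(R) = Mul(R, Add(-3, R)) (Function('B')(R) = Mul(Add(-3, R), R) = Mul(R, Add(-3, R)))
Function('T')(t) = Add(-1, t)
Function('d')(C) = Pow(C, 2)
m = 43 (m = Add(Pow(5, 2), Mul(-3, Add(-3, -3))) = Add(25, Mul(-3, -6)) = Add(25, 18) = 43)
Add(m, Mul(-38, Function('T')(7))) = Add(43, Mul(-38, Add(-1, 7))) = Add(43, Mul(-38, 6)) = Add(43, -228) = -185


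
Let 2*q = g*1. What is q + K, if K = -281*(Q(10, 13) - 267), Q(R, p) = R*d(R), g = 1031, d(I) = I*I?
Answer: -410915/2 ≈ -2.0546e+5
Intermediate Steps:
d(I) = I**2
Q(R, p) = R**3 (Q(R, p) = R*R**2 = R**3)
q = 1031/2 (q = (1031*1)/2 = (1/2)*1031 = 1031/2 ≈ 515.50)
K = -205973 (K = -281*(10**3 - 267) = -281*(1000 - 267) = -281*733 = -205973)
q + K = 1031/2 - 205973 = -410915/2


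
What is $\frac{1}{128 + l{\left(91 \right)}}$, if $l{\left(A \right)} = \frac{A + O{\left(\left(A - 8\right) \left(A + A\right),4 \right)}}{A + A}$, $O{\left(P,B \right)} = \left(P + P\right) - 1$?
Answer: $\frac{91}{26799} \approx 0.0033957$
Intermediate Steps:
$O{\left(P,B \right)} = -1 + 2 P$ ($O{\left(P,B \right)} = 2 P - 1 = -1 + 2 P$)
$l{\left(A \right)} = \frac{-1 + A + 4 A \left(-8 + A\right)}{2 A}$ ($l{\left(A \right)} = \frac{A + \left(-1 + 2 \left(A - 8\right) \left(A + A\right)\right)}{A + A} = \frac{A + \left(-1 + 2 \left(-8 + A\right) 2 A\right)}{2 A} = \left(A + \left(-1 + 2 \cdot 2 A \left(-8 + A\right)\right)\right) \frac{1}{2 A} = \left(A + \left(-1 + 4 A \left(-8 + A\right)\right)\right) \frac{1}{2 A} = \left(-1 + A + 4 A \left(-8 + A\right)\right) \frac{1}{2 A} = \frac{-1 + A + 4 A \left(-8 + A\right)}{2 A}$)
$\frac{1}{128 + l{\left(91 \right)}} = \frac{1}{128 - \left(- \frac{333}{2} + \frac{1}{182}\right)} = \frac{1}{128 - - \frac{15151}{91}} = \frac{1}{128 + \frac{15151}{91}} = \frac{1}{\frac{26799}{91}} = \frac{91}{26799}$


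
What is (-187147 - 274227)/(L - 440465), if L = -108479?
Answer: 230687/274472 ≈ 0.84048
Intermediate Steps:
(-187147 - 274227)/(L - 440465) = (-187147 - 274227)/(-108479 - 440465) = -461374/(-548944) = -461374*(-1/548944) = 230687/274472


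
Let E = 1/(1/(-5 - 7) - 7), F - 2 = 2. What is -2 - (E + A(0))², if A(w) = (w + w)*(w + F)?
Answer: -14594/7225 ≈ -2.0199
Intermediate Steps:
F = 4 (F = 2 + 2 = 4)
A(w) = 2*w*(4 + w) (A(w) = (w + w)*(w + 4) = (2*w)*(4 + w) = 2*w*(4 + w))
E = -12/85 (E = 1/(1/(-12) - 7) = 1/(-1/12 - 7) = 1/(-85/12) = -12/85 ≈ -0.14118)
-2 - (E + A(0))² = -2 - (-12/85 + 2*0*(4 + 0))² = -2 - (-12/85 + 2*0*4)² = -2 - (-12/85 + 0)² = -2 - (-12/85)² = -2 - 1*144/7225 = -2 - 144/7225 = -14594/7225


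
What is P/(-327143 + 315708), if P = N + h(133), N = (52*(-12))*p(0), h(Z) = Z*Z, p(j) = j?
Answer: -17689/11435 ≈ -1.5469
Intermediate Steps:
h(Z) = Z²
N = 0 (N = (52*(-12))*0 = -624*0 = 0)
P = 17689 (P = 0 + 133² = 0 + 17689 = 17689)
P/(-327143 + 315708) = 17689/(-327143 + 315708) = 17689/(-11435) = 17689*(-1/11435) = -17689/11435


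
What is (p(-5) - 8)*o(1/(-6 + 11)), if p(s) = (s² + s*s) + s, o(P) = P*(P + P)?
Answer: 74/25 ≈ 2.9600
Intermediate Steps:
o(P) = 2*P² (o(P) = P*(2*P) = 2*P²)
p(s) = s + 2*s² (p(s) = (s² + s²) + s = 2*s² + s = s + 2*s²)
(p(-5) - 8)*o(1/(-6 + 11)) = (-5*(1 + 2*(-5)) - 8)*(2*(1/(-6 + 11))²) = (-5*(1 - 10) - 8)*(2*(1/5)²) = (-5*(-9) - 8)*(2*(⅕)²) = (45 - 8)*(2*(1/25)) = 37*(2/25) = 74/25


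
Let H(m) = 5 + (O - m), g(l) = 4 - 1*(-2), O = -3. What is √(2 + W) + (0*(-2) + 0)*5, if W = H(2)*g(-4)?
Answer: √2 ≈ 1.4142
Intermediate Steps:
g(l) = 6 (g(l) = 4 + 2 = 6)
H(m) = 2 - m (H(m) = 5 + (-3 - m) = 2 - m)
W = 0 (W = (2 - 1*2)*6 = (2 - 2)*6 = 0*6 = 0)
√(2 + W) + (0*(-2) + 0)*5 = √(2 + 0) + (0*(-2) + 0)*5 = √2 + (0 + 0)*5 = √2 + 0*5 = √2 + 0 = √2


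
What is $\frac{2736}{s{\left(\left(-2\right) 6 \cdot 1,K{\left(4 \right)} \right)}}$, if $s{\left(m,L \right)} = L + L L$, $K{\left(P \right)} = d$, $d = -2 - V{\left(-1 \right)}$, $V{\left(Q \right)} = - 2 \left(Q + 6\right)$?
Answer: $38$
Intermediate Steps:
$V{\left(Q \right)} = -12 - 2 Q$ ($V{\left(Q \right)} = - 2 \left(6 + Q\right) = -12 - 2 Q$)
$d = 8$ ($d = -2 - \left(-12 - -2\right) = -2 - \left(-12 + 2\right) = -2 - -10 = -2 + 10 = 8$)
$K{\left(P \right)} = 8$
$s{\left(m,L \right)} = L + L^{2}$
$\frac{2736}{s{\left(\left(-2\right) 6 \cdot 1,K{\left(4 \right)} \right)}} = \frac{2736}{8 \left(1 + 8\right)} = \frac{2736}{8 \cdot 9} = \frac{2736}{72} = 2736 \cdot \frac{1}{72} = 38$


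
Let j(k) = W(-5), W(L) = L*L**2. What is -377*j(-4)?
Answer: 47125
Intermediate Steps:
W(L) = L**3
j(k) = -125 (j(k) = (-5)**3 = -125)
-377*j(-4) = -377*(-125) = 47125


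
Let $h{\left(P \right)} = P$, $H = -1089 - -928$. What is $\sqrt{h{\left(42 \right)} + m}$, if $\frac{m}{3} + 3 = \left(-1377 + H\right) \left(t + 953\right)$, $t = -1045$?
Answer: $9 \sqrt{5241} \approx 651.55$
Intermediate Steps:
$H = -161$ ($H = -1089 + 928 = -161$)
$m = 424479$ ($m = -9 + 3 \left(-1377 - 161\right) \left(-1045 + 953\right) = -9 + 3 \left(\left(-1538\right) \left(-92\right)\right) = -9 + 3 \cdot 141496 = -9 + 424488 = 424479$)
$\sqrt{h{\left(42 \right)} + m} = \sqrt{42 + 424479} = \sqrt{424521} = 9 \sqrt{5241}$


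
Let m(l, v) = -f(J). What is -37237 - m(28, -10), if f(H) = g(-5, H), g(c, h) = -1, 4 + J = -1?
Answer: -37238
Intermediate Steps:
J = -5 (J = -4 - 1 = -5)
f(H) = -1
m(l, v) = 1 (m(l, v) = -1*(-1) = 1)
-37237 - m(28, -10) = -37237 - 1*1 = -37237 - 1 = -37238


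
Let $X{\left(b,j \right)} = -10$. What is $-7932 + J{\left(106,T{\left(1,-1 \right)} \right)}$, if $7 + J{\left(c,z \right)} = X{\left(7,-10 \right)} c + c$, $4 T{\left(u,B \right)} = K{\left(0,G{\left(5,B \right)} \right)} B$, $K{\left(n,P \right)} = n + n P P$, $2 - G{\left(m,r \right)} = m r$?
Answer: $-8893$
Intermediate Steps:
$G{\left(m,r \right)} = 2 - m r$
$K{\left(n,P \right)} = n + n P^{2}$ ($K{\left(n,P \right)} = n + P n P = n + n P^{2}$)
$T{\left(u,B \right)} = 0$ ($T{\left(u,B \right)} = \frac{0 \left(1 + \left(2 - 5 B\right)^{2}\right) B}{4} = \frac{0 B}{4} = \frac{1}{4} \cdot 0 = 0$)
$J{\left(c,z \right)} = -7 - 9 c$ ($J{\left(c,z \right)} = -7 + \left(- 10 c + c\right) = -7 - 9 c$)
$-7932 + J{\left(106,T{\left(1,-1 \right)} \right)} = -7932 - 961 = -8893$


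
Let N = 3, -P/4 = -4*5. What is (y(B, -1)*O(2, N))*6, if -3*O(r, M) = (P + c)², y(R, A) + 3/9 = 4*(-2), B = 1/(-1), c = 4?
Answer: 117600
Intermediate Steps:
P = 80 (P = -(-16)*5 = -4*(-20) = 80)
B = -1
y(R, A) = -25/3 (y(R, A) = -⅓ + 4*(-2) = -⅓ - 8 = -25/3)
O(r, M) = -2352 (O(r, M) = -(80 + 4)²/3 = -⅓*84² = -⅓*7056 = -2352)
(y(B, -1)*O(2, N))*6 = -25/3*(-2352)*6 = 19600*6 = 117600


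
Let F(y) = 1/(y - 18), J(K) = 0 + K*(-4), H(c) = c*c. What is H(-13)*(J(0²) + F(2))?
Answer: -169/16 ≈ -10.563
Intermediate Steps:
H(c) = c²
J(K) = -4*K (J(K) = 0 - 4*K = -4*K)
F(y) = 1/(-18 + y)
H(-13)*(J(0²) + F(2)) = (-13)²*(-4*0² + 1/(-18 + 2)) = 169*(-4*0 + 1/(-16)) = 169*(0 - 1/16) = 169*(-1/16) = -169/16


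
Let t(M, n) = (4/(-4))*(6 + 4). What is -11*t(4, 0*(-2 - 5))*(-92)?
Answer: -10120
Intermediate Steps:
t(M, n) = -10 (t(M, n) = (4*(-¼))*10 = -1*10 = -10)
-11*t(4, 0*(-2 - 5))*(-92) = -11*(-10)*(-92) = 110*(-92) = -10120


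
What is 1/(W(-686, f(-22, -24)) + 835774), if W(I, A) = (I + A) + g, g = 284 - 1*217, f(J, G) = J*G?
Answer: 1/835683 ≈ 1.1966e-6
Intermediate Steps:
f(J, G) = G*J
g = 67 (g = 284 - 217 = 67)
W(I, A) = 67 + A + I (W(I, A) = (I + A) + 67 = (A + I) + 67 = 67 + A + I)
1/(W(-686, f(-22, -24)) + 835774) = 1/((67 - 24*(-22) - 686) + 835774) = 1/((67 + 528 - 686) + 835774) = 1/(-91 + 835774) = 1/835683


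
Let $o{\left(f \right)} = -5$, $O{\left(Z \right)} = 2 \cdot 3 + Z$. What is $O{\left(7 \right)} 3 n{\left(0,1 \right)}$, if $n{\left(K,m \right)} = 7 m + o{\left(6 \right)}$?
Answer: $78$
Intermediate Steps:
$O{\left(Z \right)} = 6 + Z$
$n{\left(K,m \right)} = -5 + 7 m$ ($n{\left(K,m \right)} = 7 m - 5 = -5 + 7 m$)
$O{\left(7 \right)} 3 n{\left(0,1 \right)} = \left(6 + 7\right) 3 \left(-5 + 7 \cdot 1\right) = 13 \cdot 3 \left(-5 + 7\right) = 39 \cdot 2 = 78$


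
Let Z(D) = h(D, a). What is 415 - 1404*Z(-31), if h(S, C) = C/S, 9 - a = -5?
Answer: 32521/31 ≈ 1049.1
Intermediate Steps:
a = 14 (a = 9 - 1*(-5) = 9 + 5 = 14)
Z(D) = 14/D
415 - 1404*Z(-31) = 415 - 19656/(-31) = 415 - 19656*(-1)/31 = 415 - 1404*(-14/31) = 415 + 19656/31 = 32521/31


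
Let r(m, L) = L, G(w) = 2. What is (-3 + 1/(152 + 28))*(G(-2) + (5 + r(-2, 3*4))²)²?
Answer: -5071451/20 ≈ -2.5357e+5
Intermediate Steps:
(-3 + 1/(152 + 28))*(G(-2) + (5 + r(-2, 3*4))²)² = (-3 + 1/(152 + 28))*(2 + (5 + 3*4)²)² = (-3 + 1/180)*(2 + (5 + 12)²)² = (-3 + 1/180)*(2 + 17²)² = -539*(2 + 289)²/180 = -539/180*291² = -539/180*84681 = -5071451/20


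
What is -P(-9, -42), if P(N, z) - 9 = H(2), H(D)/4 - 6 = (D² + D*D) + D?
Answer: -73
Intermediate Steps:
H(D) = 24 + 4*D + 8*D² (H(D) = 24 + 4*((D² + D*D) + D) = 24 + 4*((D² + D²) + D) = 24 + 4*(2*D² + D) = 24 + 4*(D + 2*D²) = 24 + (4*D + 8*D²) = 24 + 4*D + 8*D²)
P(N, z) = 73 (P(N, z) = 9 + (24 + 4*2 + 8*2²) = 9 + (24 + 8 + 8*4) = 9 + (24 + 8 + 32) = 9 + 64 = 73)
-P(-9, -42) = -1*73 = -73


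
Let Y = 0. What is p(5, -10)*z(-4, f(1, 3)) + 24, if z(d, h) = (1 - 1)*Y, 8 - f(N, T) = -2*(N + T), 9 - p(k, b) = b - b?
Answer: 24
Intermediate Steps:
p(k, b) = 9 (p(k, b) = 9 - (b - b) = 9 - 1*0 = 9 + 0 = 9)
f(N, T) = 8 + 2*N + 2*T (f(N, T) = 8 - (-2)*(N + T) = 8 - (-2*N - 2*T) = 8 + (2*N + 2*T) = 8 + 2*N + 2*T)
z(d, h) = 0 (z(d, h) = (1 - 1)*0 = 0*0 = 0)
p(5, -10)*z(-4, f(1, 3)) + 24 = 9*0 + 24 = 0 + 24 = 24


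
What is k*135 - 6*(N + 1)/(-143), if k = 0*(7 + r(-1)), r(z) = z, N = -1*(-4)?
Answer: 30/143 ≈ 0.20979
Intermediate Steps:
N = 4
k = 0 (k = 0*(7 - 1) = 0*6 = 0)
k*135 - 6*(N + 1)/(-143) = 0*135 - 6*(4 + 1)/(-143) = 0 - 6*5*(-1/143) = 0 - 30*(-1/143) = 0 + 30/143 = 30/143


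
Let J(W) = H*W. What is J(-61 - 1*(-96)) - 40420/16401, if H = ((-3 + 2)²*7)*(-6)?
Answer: -24149890/16401 ≈ -1472.5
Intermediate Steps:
H = -42 (H = ((-1)²*7)*(-6) = (1*7)*(-6) = 7*(-6) = -42)
J(W) = -42*W
J(-61 - 1*(-96)) - 40420/16401 = -42*(-61 - 1*(-96)) - 40420/16401 = -42*(-61 + 96) - 40420*1/16401 = -42*35 - 40420/16401 = -1470 - 40420/16401 = -24149890/16401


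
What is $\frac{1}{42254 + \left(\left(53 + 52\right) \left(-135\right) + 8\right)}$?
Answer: $\frac{1}{28087} \approx 3.5604 \cdot 10^{-5}$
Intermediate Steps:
$\frac{1}{42254 + \left(\left(53 + 52\right) \left(-135\right) + 8\right)} = \frac{1}{42254 + \left(105 \left(-135\right) + 8\right)} = \frac{1}{42254 + \left(-14175 + 8\right)} = \frac{1}{42254 - 14167} = \frac{1}{28087}$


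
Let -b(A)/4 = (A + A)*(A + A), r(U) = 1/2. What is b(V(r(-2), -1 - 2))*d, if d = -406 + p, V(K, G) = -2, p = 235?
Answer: 10944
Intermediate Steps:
r(U) = 1/2 (r(U) = 1*(1/2) = 1/2)
b(A) = -16*A**2 (b(A) = -4*(A + A)*(A + A) = -4*2*A*2*A = -16*A**2)
d = -171 (d = -406 + 235 = -171)
b(V(r(-2), -1 - 2))*d = -16*(-2)**2*(-171) = -16*4*(-171) = -64*(-171) = 10944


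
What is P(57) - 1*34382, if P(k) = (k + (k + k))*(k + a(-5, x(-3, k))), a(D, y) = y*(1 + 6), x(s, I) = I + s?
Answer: 40003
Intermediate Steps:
a(D, y) = 7*y (a(D, y) = y*7 = 7*y)
P(k) = 3*k*(-21 + 8*k) (P(k) = (k + (k + k))*(k + 7*(k - 3)) = (k + 2*k)*(k + 7*(-3 + k)) = (3*k)*(k + (-21 + 7*k)) = (3*k)*(-21 + 8*k) = 3*k*(-21 + 8*k))
P(57) - 1*34382 = 3*57*(-21 + 8*57) - 1*34382 = 3*57*(-21 + 456) - 34382 = 3*57*435 - 34382 = 74385 - 34382 = 40003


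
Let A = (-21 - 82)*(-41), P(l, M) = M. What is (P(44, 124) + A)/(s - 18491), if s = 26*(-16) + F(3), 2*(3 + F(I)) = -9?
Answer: -8694/37829 ≈ -0.22982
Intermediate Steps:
F(I) = -15/2 (F(I) = -3 + (½)*(-9) = -3 - 9/2 = -15/2)
A = 4223 (A = -103*(-41) = 4223)
s = -847/2 (s = 26*(-16) - 15/2 = -416 - 15/2 = -847/2 ≈ -423.50)
(P(44, 124) + A)/(s - 18491) = (124 + 4223)/(-847/2 - 18491) = 4347/(-37829/2) = 4347*(-2/37829) = -8694/37829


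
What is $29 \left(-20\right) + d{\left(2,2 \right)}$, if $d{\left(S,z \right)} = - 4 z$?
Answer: $-588$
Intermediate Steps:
$29 \left(-20\right) + d{\left(2,2 \right)} = 29 \left(-20\right) - 8 = -580 - 8 = -588$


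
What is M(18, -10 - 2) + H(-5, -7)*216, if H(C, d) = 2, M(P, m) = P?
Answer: 450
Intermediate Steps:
M(18, -10 - 2) + H(-5, -7)*216 = 18 + 2*216 = 18 + 432 = 450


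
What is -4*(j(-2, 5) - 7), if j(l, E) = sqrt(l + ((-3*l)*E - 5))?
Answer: 28 - 4*sqrt(23) ≈ 8.8167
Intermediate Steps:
j(l, E) = sqrt(-5 + l - 3*E*l) (j(l, E) = sqrt(l + (-3*E*l - 5)) = sqrt(l + (-5 - 3*E*l)) = sqrt(-5 + l - 3*E*l))
-4*(j(-2, 5) - 7) = -4*(sqrt(-5 - 2 - 3*5*(-2)) - 7) = -4*(sqrt(-5 - 2 + 30) - 7) = -4*(sqrt(23) - 7) = -4*(-7 + sqrt(23)) = 28 - 4*sqrt(23)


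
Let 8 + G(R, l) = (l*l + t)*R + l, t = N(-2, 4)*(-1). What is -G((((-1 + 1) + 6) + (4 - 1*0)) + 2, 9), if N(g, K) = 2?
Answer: -949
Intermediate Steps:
t = -2 (t = 2*(-1) = -2)
G(R, l) = -8 + l + R*(-2 + l²) (G(R, l) = -8 + ((l*l - 2)*R + l) = -8 + ((l² - 2)*R + l) = -8 + ((-2 + l²)*R + l) = -8 + (R*(-2 + l²) + l) = -8 + (l + R*(-2 + l²)) = -8 + l + R*(-2 + l²))
-G((((-1 + 1) + 6) + (4 - 1*0)) + 2, 9) = -(-8 + 9 - 2*((((-1 + 1) + 6) + (4 - 1*0)) + 2) + ((((-1 + 1) + 6) + (4 - 1*0)) + 2)*9²) = -(-8 + 9 - 2*(((0 + 6) + (4 + 0)) + 2) + (((0 + 6) + (4 + 0)) + 2)*81) = -(-8 + 9 - 2*((6 + 4) + 2) + ((6 + 4) + 2)*81) = -(-8 + 9 - 2*(10 + 2) + (10 + 2)*81) = -(-8 + 9 - 2*12 + 12*81) = -(-8 + 9 - 24 + 972) = -1*949 = -949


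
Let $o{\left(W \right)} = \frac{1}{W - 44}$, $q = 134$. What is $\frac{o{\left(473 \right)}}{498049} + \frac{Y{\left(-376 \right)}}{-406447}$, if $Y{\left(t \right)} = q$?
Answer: $- \frac{28630438367}{86842693896387} \approx -0.00032968$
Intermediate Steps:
$o{\left(W \right)} = \frac{1}{-44 + W}$
$Y{\left(t \right)} = 134$
$\frac{o{\left(473 \right)}}{498049} + \frac{Y{\left(-376 \right)}}{-406447} = \frac{1}{\left(-44 + 473\right) 498049} + \frac{134}{-406447} = \frac{1}{429} \cdot \frac{1}{498049} + 134 \left(- \frac{1}{406447}\right) = \frac{1}{429} \cdot \frac{1}{498049} - \frac{134}{406447} = \frac{1}{213663021} - \frac{134}{406447} = - \frac{28630438367}{86842693896387}$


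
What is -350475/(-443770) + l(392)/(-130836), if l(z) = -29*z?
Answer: 2544976223/2903054586 ≈ 0.87665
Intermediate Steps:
-350475/(-443770) + l(392)/(-130836) = -350475/(-443770) - 29*392/(-130836) = -350475*(-1/443770) - 11368*(-1/130836) = 70095/88754 + 2842/32709 = 2544976223/2903054586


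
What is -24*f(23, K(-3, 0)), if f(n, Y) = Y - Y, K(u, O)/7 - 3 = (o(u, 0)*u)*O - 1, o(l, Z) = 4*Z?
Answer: 0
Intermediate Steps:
K(u, O) = 14 (K(u, O) = 21 + 7*(((4*0)*u)*O - 1) = 21 + 7*((0*u)*O - 1) = 21 + 7*(0*O - 1) = 21 + 7*(0 - 1) = 21 + 7*(-1) = 21 - 7 = 14)
f(n, Y) = 0
-24*f(23, K(-3, 0)) = -24*0 = 0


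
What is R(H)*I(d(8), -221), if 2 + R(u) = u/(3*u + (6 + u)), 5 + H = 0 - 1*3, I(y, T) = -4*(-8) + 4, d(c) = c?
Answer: -792/13 ≈ -60.923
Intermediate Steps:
I(y, T) = 36 (I(y, T) = 32 + 4 = 36)
H = -8 (H = -5 + (0 - 1*3) = -5 + (0 - 3) = -5 - 3 = -8)
R(u) = -2 + u/(6 + 4*u) (R(u) = -2 + u/(3*u + (6 + u)) = -2 + u/(6 + 4*u))
R(H)*I(d(8), -221) = ((-12 - 7*(-8))/(2*(3 + 2*(-8))))*36 = ((-12 + 56)/(2*(3 - 16)))*36 = ((½)*44/(-13))*36 = ((½)*(-1/13)*44)*36 = -22/13*36 = -792/13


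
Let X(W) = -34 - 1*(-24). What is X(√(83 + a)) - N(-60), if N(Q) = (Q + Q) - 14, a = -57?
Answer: 124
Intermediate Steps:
N(Q) = -14 + 2*Q (N(Q) = 2*Q - 14 = -14 + 2*Q)
X(W) = -10 (X(W) = -34 + 24 = -10)
X(√(83 + a)) - N(-60) = -10 - (-14 + 2*(-60)) = -10 - (-14 - 120) = -10 - 1*(-134) = -10 + 134 = 124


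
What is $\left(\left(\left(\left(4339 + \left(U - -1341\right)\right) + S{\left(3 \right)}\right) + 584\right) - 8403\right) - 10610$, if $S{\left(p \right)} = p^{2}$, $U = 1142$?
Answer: $-11598$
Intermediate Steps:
$\left(\left(\left(\left(4339 + \left(U - -1341\right)\right) + S{\left(3 \right)}\right) + 584\right) - 8403\right) - 10610 = \left(\left(\left(\left(4339 + \left(1142 - -1341\right)\right) + 3^{2}\right) + 584\right) - 8403\right) - 10610 = \left(\left(\left(\left(4339 + \left(1142 + 1341\right)\right) + 9\right) + 584\right) - 8403\right) - 10610 = \left(\left(\left(\left(4339 + 2483\right) + 9\right) + 584\right) - 8403\right) - 10610 = \left(\left(\left(6822 + 9\right) + 584\right) - 8403\right) - 10610 = \left(\left(6831 + 584\right) - 8403\right) - 10610 = \left(7415 - 8403\right) - 10610 = -988 - 10610 = -11598$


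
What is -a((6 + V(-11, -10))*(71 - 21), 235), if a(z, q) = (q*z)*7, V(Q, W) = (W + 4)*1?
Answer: 0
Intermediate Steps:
V(Q, W) = 4 + W (V(Q, W) = (4 + W)*1 = 4 + W)
a(z, q) = 7*q*z
-a((6 + V(-11, -10))*(71 - 21), 235) = -7*235*(6 + (4 - 10))*(71 - 21) = -7*235*(6 - 6)*50 = -7*235*0*50 = -7*235*0 = -1*0 = 0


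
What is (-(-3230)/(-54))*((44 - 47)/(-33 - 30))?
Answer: -1615/567 ≈ -2.8483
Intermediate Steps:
(-(-3230)/(-54))*((44 - 47)/(-33 - 30)) = (-(-3230)*(-1)/54)*(-3/(-63)) = (-34*95/54)*(-3*(-1/63)) = -1615/27*1/21 = -1615/567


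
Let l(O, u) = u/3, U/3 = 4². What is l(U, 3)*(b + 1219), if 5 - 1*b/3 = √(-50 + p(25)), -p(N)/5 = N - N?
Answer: 1234 - 15*I*√2 ≈ 1234.0 - 21.213*I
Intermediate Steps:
U = 48 (U = 3*4² = 3*16 = 48)
l(O, u) = u/3 (l(O, u) = u*(⅓) = u/3)
p(N) = 0 (p(N) = -5*(N - N) = -5*0 = 0)
b = 15 - 15*I*√2 (b = 15 - 3*√(-50 + 0) = 15 - 15*I*√2 ≈ 15.0 - 21.213*I)
l(U, 3)*(b + 1219) = ((⅓)*3)*((15 - 15*I*√2) + 1219) = 1*(1234 - 15*I*√2) = 1234 - 15*I*√2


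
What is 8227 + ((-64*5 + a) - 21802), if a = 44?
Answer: -13851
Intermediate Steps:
8227 + ((-64*5 + a) - 21802) = 8227 + ((-64*5 + 44) - 21802) = 8227 + ((-320 + 44) - 21802) = 8227 + (-276 - 21802) = 8227 - 22078 = -13851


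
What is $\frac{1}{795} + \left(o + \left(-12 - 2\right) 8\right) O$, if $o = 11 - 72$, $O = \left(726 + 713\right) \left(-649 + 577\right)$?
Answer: $\frac{14249726281}{795} \approx 1.7924 \cdot 10^{7}$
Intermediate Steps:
$O = -103608$ ($O = 1439 \left(-72\right) = -103608$)
$o = -61$ ($o = 11 - 72 = -61$)
$\frac{1}{795} + \left(o + \left(-12 - 2\right) 8\right) O = \frac{1}{795} + \left(-61 + \left(-12 - 2\right) 8\right) \left(-103608\right) = \frac{1}{795} + \left(-61 - 112\right) \left(-103608\right) = \frac{1}{795} - -17924184 = \frac{1}{795} + 17924184 = \frac{14249726281}{795}$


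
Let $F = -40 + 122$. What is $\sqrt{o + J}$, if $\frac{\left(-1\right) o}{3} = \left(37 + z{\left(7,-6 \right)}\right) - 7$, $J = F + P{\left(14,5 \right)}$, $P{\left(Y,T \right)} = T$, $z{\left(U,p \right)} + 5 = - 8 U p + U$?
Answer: $3 i \sqrt{113} \approx 31.89 i$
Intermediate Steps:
$z{\left(U,p \right)} = -5 + U - 8 U p$ ($z{\left(U,p \right)} = -5 + \left(- 8 U p + U\right) = -5 - \left(- U + 8 U p\right) = -5 + U - 8 U p$)
$F = 82$
$J = 87$ ($J = 82 + 5 = 87$)
$o = -1104$ ($o = - 3 \left(\left(37 - \left(-2 - 336\right)\right) - 7\right) = - 3 \left(\left(37 + \left(-5 + 7 + 336\right)\right) - 7\right) = - 3 \left(\left(37 + 338\right) - 7\right) = - 3 \left(375 - 7\right) = \left(-3\right) 368 = -1104$)
$\sqrt{o + J} = \sqrt{-1104 + 87} = \sqrt{-1017} = 3 i \sqrt{113}$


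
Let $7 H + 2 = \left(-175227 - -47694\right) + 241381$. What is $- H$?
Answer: $- \frac{113846}{7} \approx -16264.0$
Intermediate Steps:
$H = \frac{113846}{7}$ ($H = - \frac{2}{7} + \frac{\left(-175227 - -47694\right) + 241381}{7} = - \frac{2}{7} + \frac{\left(-175227 + 47694\right) + 241381}{7} = - \frac{2}{7} + \frac{-127533 + 241381}{7} = - \frac{2}{7} + \frac{1}{7} \cdot 113848 = - \frac{2}{7} + 16264 = \frac{113846}{7} \approx 16264.0$)
$- H = \left(-1\right) \frac{113846}{7} = - \frac{113846}{7}$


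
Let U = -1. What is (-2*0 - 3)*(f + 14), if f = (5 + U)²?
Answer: -90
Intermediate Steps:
f = 16 (f = (5 - 1)² = 4² = 16)
(-2*0 - 3)*(f + 14) = (-2*0 - 3)*(16 + 14) = (0 - 3)*30 = -3*30 = -90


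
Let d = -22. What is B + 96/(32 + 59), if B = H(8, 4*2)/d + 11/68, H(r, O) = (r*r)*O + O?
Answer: -1526061/68068 ≈ -22.420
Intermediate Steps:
H(r, O) = O + O*r² (H(r, O) = r²*O + O = O*r² + O = O + O*r²)
B = -17559/748 (B = ((4*2)*(1 + 8²))/(-22) + 11/68 = (8*(1 + 64))*(-1/22) + 11*(1/68) = (8*65)*(-1/22) + 11/68 = 520*(-1/22) + 11/68 = -260/11 + 11/68 = -17559/748 ≈ -23.475)
B + 96/(32 + 59) = -17559/748 + 96/(32 + 59) = -17559/748 + 96/91 = -1526061/68068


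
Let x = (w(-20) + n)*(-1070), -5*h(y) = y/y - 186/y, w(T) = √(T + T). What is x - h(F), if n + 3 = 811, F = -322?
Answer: -695970546/805 - 2140*I*√10 ≈ -8.6456e+5 - 6767.3*I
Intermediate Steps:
w(T) = √2*√T (w(T) = √(2*T) = √2*√T)
n = 808 (n = -3 + 811 = 808)
h(y) = -⅕ + 186/(5*y) (h(y) = -(y/y - 186/y)/5 = -(1 - 186/y)/5 = -⅕ + 186/(5*y))
x = -864560 - 2140*I*√10 (x = (√2*√(-20) + 808)*(-1070) = (√2*(2*I*√5) + 808)*(-1070) = (2*I*√10 + 808)*(-1070) = (808 + 2*I*√10)*(-1070) = -864560 - 2140*I*√10 ≈ -8.6456e+5 - 6767.3*I)
x - h(F) = (-864560 - 2140*I*√10) - (186 - 1*(-322))/(5*(-322)) = (-864560 - 2140*I*√10) - (-1)*(186 + 322)/(5*322) = (-864560 - 2140*I*√10) - (-1)*508/(5*322) = (-864560 - 2140*I*√10) - 1*(-254/805) = (-864560 - 2140*I*√10) + 254/805 = -695970546/805 - 2140*I*√10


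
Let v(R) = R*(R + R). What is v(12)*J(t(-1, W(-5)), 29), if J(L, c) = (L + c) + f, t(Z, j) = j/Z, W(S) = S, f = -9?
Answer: 7200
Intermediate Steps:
v(R) = 2*R**2 (v(R) = R*(2*R) = 2*R**2)
J(L, c) = -9 + L + c (J(L, c) = (L + c) - 9 = -9 + L + c)
v(12)*J(t(-1, W(-5)), 29) = (2*12**2)*(-9 - 5/(-1) + 29) = (2*144)*(-9 - 5*(-1) + 29) = 288*(-9 + 5 + 29) = 288*25 = 7200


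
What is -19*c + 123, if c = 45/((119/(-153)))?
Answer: 8556/7 ≈ 1222.3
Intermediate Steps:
c = -405/7 (c = 45/((119*(-1/153))) = 45/(-7/9) = 45*(-9/7) = -405/7 ≈ -57.857)
-19*c + 123 = -19*(-405/7) + 123 = 7695/7 + 123 = 8556/7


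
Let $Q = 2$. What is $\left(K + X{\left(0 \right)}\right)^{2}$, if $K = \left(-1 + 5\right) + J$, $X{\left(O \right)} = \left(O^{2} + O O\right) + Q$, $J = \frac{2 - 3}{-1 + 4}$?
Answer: $\frac{289}{9} \approx 32.111$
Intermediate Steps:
$J = - \frac{1}{3} \approx -0.33333$
$X{\left(O \right)} = 2 + 2 O^{2}$ ($X{\left(O \right)} = \left(O^{2} + O O\right) + 2 = \left(O^{2} + O^{2}\right) + 2 = 2 O^{2} + 2 = 2 + 2 O^{2}$)
$K = \frac{11}{3}$ ($K = \left(-1 + 5\right) - \frac{1}{3} = 4 - \frac{1}{3} = \frac{11}{3} \approx 3.6667$)
$\left(K + X{\left(0 \right)}\right)^{2} = \left(\frac{11}{3} + \left(2 + 2 \cdot 0^{2}\right)\right)^{2} = \left(\frac{11}{3} + \left(2 + 2 \cdot 0\right)\right)^{2} = \left(\frac{11}{3} + \left(2 + 0\right)\right)^{2} = \left(\frac{11}{3} + 2\right)^{2} = \left(\frac{17}{3}\right)^{2} = \frac{289}{9}$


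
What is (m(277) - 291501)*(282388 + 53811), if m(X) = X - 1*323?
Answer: -98017809853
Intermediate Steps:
m(X) = -323 + X (m(X) = X - 323 = -323 + X)
(m(277) - 291501)*(282388 + 53811) = ((-323 + 277) - 291501)*(282388 + 53811) = (-46 - 291501)*336199 = -291547*336199 = -98017809853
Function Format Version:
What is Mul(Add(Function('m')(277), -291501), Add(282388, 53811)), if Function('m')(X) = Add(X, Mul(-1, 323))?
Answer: -98017809853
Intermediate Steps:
Function('m')(X) = Add(-323, X) (Function('m')(X) = Add(X, -323) = Add(-323, X))
Mul(Add(Function('m')(277), -291501), Add(282388, 53811)) = Mul(Add(Add(-323, 277), -291501), Add(282388, 53811)) = Mul(Add(-46, -291501), 336199) = Mul(-291547, 336199) = -98017809853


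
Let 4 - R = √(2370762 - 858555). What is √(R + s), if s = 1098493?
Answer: √(1098497 - 3*√168023) ≈ 1047.5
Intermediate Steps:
R = 4 - 3*√168023 (R = 4 - √(2370762 - 858555) = 4 - √1512207 = 4 - 3*√168023 ≈ -1225.7)
√(R + s) = √((4 - 3*√168023) + 1098493) = √(1098497 - 3*√168023)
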